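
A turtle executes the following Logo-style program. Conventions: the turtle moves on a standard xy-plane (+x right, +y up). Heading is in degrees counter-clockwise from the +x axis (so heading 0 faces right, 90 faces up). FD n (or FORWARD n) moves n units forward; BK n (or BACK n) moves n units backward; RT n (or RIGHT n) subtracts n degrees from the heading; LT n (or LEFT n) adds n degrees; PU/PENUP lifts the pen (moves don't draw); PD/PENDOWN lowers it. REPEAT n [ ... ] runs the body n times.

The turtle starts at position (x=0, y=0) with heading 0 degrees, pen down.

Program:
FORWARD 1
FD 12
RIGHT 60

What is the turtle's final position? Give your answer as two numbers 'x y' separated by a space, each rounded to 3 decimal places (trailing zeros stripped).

Answer: 13 0

Derivation:
Executing turtle program step by step:
Start: pos=(0,0), heading=0, pen down
FD 1: (0,0) -> (1,0) [heading=0, draw]
FD 12: (1,0) -> (13,0) [heading=0, draw]
RT 60: heading 0 -> 300
Final: pos=(13,0), heading=300, 2 segment(s) drawn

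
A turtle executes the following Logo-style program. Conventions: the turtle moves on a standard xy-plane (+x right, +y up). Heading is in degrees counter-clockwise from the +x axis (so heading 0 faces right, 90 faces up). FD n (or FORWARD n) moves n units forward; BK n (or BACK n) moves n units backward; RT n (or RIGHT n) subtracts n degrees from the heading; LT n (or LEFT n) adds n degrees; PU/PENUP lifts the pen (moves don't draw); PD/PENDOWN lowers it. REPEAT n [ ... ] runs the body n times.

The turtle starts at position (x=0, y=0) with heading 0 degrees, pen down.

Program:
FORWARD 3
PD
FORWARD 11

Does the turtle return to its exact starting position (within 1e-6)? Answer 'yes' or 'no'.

Executing turtle program step by step:
Start: pos=(0,0), heading=0, pen down
FD 3: (0,0) -> (3,0) [heading=0, draw]
PD: pen down
FD 11: (3,0) -> (14,0) [heading=0, draw]
Final: pos=(14,0), heading=0, 2 segment(s) drawn

Start position: (0, 0)
Final position: (14, 0)
Distance = 14; >= 1e-6 -> NOT closed

Answer: no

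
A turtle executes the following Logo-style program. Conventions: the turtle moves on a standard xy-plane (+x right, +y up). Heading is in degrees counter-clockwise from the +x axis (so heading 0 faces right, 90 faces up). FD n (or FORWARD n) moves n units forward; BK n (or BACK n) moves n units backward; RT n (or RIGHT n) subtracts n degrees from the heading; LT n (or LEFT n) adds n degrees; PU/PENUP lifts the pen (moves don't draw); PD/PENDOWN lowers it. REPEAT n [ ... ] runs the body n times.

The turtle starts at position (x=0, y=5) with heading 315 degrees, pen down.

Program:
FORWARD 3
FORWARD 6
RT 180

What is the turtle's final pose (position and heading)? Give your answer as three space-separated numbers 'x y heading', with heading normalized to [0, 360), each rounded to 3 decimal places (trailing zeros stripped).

Executing turtle program step by step:
Start: pos=(0,5), heading=315, pen down
FD 3: (0,5) -> (2.121,2.879) [heading=315, draw]
FD 6: (2.121,2.879) -> (6.364,-1.364) [heading=315, draw]
RT 180: heading 315 -> 135
Final: pos=(6.364,-1.364), heading=135, 2 segment(s) drawn

Answer: 6.364 -1.364 135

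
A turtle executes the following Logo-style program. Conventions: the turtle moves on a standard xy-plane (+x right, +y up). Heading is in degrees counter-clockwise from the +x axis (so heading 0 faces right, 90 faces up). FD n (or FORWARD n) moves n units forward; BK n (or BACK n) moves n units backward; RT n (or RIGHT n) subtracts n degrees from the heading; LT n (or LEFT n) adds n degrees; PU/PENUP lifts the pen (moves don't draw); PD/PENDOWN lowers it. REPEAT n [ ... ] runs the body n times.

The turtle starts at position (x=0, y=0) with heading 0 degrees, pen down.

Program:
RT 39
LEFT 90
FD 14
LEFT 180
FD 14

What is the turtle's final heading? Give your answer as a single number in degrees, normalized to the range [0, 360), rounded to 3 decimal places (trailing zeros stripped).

Executing turtle program step by step:
Start: pos=(0,0), heading=0, pen down
RT 39: heading 0 -> 321
LT 90: heading 321 -> 51
FD 14: (0,0) -> (8.81,10.88) [heading=51, draw]
LT 180: heading 51 -> 231
FD 14: (8.81,10.88) -> (0,0) [heading=231, draw]
Final: pos=(0,0), heading=231, 2 segment(s) drawn

Answer: 231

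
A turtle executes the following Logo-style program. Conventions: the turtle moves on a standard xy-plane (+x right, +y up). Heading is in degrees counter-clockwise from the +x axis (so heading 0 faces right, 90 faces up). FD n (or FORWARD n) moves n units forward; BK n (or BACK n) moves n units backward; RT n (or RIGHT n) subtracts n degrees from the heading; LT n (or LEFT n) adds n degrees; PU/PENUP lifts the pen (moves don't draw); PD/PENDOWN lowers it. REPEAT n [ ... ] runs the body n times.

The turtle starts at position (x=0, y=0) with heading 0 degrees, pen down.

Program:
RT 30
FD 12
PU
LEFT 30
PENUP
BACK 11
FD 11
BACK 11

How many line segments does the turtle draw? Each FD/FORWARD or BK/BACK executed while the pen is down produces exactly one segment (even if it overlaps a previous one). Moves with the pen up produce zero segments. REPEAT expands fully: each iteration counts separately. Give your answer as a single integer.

Executing turtle program step by step:
Start: pos=(0,0), heading=0, pen down
RT 30: heading 0 -> 330
FD 12: (0,0) -> (10.392,-6) [heading=330, draw]
PU: pen up
LT 30: heading 330 -> 0
PU: pen up
BK 11: (10.392,-6) -> (-0.608,-6) [heading=0, move]
FD 11: (-0.608,-6) -> (10.392,-6) [heading=0, move]
BK 11: (10.392,-6) -> (-0.608,-6) [heading=0, move]
Final: pos=(-0.608,-6), heading=0, 1 segment(s) drawn
Segments drawn: 1

Answer: 1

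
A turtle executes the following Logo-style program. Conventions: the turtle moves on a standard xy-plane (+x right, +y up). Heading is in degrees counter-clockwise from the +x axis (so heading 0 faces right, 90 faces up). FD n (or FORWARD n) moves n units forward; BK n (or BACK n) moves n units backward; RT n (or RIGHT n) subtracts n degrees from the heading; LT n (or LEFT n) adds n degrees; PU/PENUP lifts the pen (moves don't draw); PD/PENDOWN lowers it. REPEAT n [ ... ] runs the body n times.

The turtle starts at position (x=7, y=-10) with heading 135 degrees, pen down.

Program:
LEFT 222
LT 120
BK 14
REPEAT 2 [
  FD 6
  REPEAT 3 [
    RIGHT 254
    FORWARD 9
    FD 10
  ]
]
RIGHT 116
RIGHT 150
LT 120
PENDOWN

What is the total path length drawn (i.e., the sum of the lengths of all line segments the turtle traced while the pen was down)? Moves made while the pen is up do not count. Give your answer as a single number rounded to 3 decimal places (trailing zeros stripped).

Answer: 140

Derivation:
Executing turtle program step by step:
Start: pos=(7,-10), heading=135, pen down
LT 222: heading 135 -> 357
LT 120: heading 357 -> 117
BK 14: (7,-10) -> (13.356,-22.474) [heading=117, draw]
REPEAT 2 [
  -- iteration 1/2 --
  FD 6: (13.356,-22.474) -> (10.632,-17.128) [heading=117, draw]
  REPEAT 3 [
    -- iteration 1/3 --
    RT 254: heading 117 -> 223
    FD 9: (10.632,-17.128) -> (4.05,-23.266) [heading=223, draw]
    FD 10: (4.05,-23.266) -> (-3.264,-30.086) [heading=223, draw]
    -- iteration 2/3 --
    RT 254: heading 223 -> 329
    FD 9: (-3.264,-30.086) -> (4.451,-34.721) [heading=329, draw]
    FD 10: (4.451,-34.721) -> (13.022,-39.872) [heading=329, draw]
    -- iteration 3/3 --
    RT 254: heading 329 -> 75
    FD 9: (13.022,-39.872) -> (15.352,-31.178) [heading=75, draw]
    FD 10: (15.352,-31.178) -> (17.94,-21.519) [heading=75, draw]
  ]
  -- iteration 2/2 --
  FD 6: (17.94,-21.519) -> (19.493,-15.724) [heading=75, draw]
  REPEAT 3 [
    -- iteration 1/3 --
    RT 254: heading 75 -> 181
    FD 9: (19.493,-15.724) -> (10.494,-15.881) [heading=181, draw]
    FD 10: (10.494,-15.881) -> (0.496,-16.055) [heading=181, draw]
    -- iteration 2/3 --
    RT 254: heading 181 -> 287
    FD 9: (0.496,-16.055) -> (3.127,-24.662) [heading=287, draw]
    FD 10: (3.127,-24.662) -> (6.051,-34.225) [heading=287, draw]
    -- iteration 3/3 --
    RT 254: heading 287 -> 33
    FD 9: (6.051,-34.225) -> (13.599,-29.323) [heading=33, draw]
    FD 10: (13.599,-29.323) -> (21.986,-23.877) [heading=33, draw]
  ]
]
RT 116: heading 33 -> 277
RT 150: heading 277 -> 127
LT 120: heading 127 -> 247
PD: pen down
Final: pos=(21.986,-23.877), heading=247, 15 segment(s) drawn

Segment lengths:
  seg 1: (7,-10) -> (13.356,-22.474), length = 14
  seg 2: (13.356,-22.474) -> (10.632,-17.128), length = 6
  seg 3: (10.632,-17.128) -> (4.05,-23.266), length = 9
  seg 4: (4.05,-23.266) -> (-3.264,-30.086), length = 10
  seg 5: (-3.264,-30.086) -> (4.451,-34.721), length = 9
  seg 6: (4.451,-34.721) -> (13.022,-39.872), length = 10
  seg 7: (13.022,-39.872) -> (15.352,-31.178), length = 9
  seg 8: (15.352,-31.178) -> (17.94,-21.519), length = 10
  seg 9: (17.94,-21.519) -> (19.493,-15.724), length = 6
  seg 10: (19.493,-15.724) -> (10.494,-15.881), length = 9
  seg 11: (10.494,-15.881) -> (0.496,-16.055), length = 10
  seg 12: (0.496,-16.055) -> (3.127,-24.662), length = 9
  seg 13: (3.127,-24.662) -> (6.051,-34.225), length = 10
  seg 14: (6.051,-34.225) -> (13.599,-29.323), length = 9
  seg 15: (13.599,-29.323) -> (21.986,-23.877), length = 10
Total = 140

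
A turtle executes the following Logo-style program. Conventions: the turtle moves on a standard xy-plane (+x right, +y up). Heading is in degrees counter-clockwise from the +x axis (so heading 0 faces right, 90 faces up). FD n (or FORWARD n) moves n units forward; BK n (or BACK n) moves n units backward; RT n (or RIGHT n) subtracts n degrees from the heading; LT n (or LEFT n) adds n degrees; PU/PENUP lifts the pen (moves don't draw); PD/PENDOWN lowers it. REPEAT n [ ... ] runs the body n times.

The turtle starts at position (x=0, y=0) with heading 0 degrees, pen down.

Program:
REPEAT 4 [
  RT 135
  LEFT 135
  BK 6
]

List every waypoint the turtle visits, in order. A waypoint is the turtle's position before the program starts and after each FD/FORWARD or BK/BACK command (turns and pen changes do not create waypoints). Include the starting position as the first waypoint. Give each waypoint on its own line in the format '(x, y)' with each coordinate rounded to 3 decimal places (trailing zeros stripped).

Executing turtle program step by step:
Start: pos=(0,0), heading=0, pen down
REPEAT 4 [
  -- iteration 1/4 --
  RT 135: heading 0 -> 225
  LT 135: heading 225 -> 0
  BK 6: (0,0) -> (-6,0) [heading=0, draw]
  -- iteration 2/4 --
  RT 135: heading 0 -> 225
  LT 135: heading 225 -> 0
  BK 6: (-6,0) -> (-12,0) [heading=0, draw]
  -- iteration 3/4 --
  RT 135: heading 0 -> 225
  LT 135: heading 225 -> 0
  BK 6: (-12,0) -> (-18,0) [heading=0, draw]
  -- iteration 4/4 --
  RT 135: heading 0 -> 225
  LT 135: heading 225 -> 0
  BK 6: (-18,0) -> (-24,0) [heading=0, draw]
]
Final: pos=(-24,0), heading=0, 4 segment(s) drawn
Waypoints (5 total):
(0, 0)
(-6, 0)
(-12, 0)
(-18, 0)
(-24, 0)

Answer: (0, 0)
(-6, 0)
(-12, 0)
(-18, 0)
(-24, 0)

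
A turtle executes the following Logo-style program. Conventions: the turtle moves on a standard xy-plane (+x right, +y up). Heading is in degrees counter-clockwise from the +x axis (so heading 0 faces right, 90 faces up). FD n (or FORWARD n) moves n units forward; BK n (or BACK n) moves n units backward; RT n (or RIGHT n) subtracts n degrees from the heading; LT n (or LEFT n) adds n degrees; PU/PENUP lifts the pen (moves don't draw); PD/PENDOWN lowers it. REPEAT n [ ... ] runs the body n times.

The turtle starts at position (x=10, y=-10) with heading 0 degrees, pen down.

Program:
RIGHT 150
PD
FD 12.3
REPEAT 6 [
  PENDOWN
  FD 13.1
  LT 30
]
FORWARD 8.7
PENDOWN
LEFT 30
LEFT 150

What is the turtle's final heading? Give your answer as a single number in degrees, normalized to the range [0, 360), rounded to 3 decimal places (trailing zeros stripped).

Answer: 210

Derivation:
Executing turtle program step by step:
Start: pos=(10,-10), heading=0, pen down
RT 150: heading 0 -> 210
PD: pen down
FD 12.3: (10,-10) -> (-0.652,-16.15) [heading=210, draw]
REPEAT 6 [
  -- iteration 1/6 --
  PD: pen down
  FD 13.1: (-0.652,-16.15) -> (-11.997,-22.7) [heading=210, draw]
  LT 30: heading 210 -> 240
  -- iteration 2/6 --
  PD: pen down
  FD 13.1: (-11.997,-22.7) -> (-18.547,-34.045) [heading=240, draw]
  LT 30: heading 240 -> 270
  -- iteration 3/6 --
  PD: pen down
  FD 13.1: (-18.547,-34.045) -> (-18.547,-47.145) [heading=270, draw]
  LT 30: heading 270 -> 300
  -- iteration 4/6 --
  PD: pen down
  FD 13.1: (-18.547,-47.145) -> (-11.997,-58.49) [heading=300, draw]
  LT 30: heading 300 -> 330
  -- iteration 5/6 --
  PD: pen down
  FD 13.1: (-11.997,-58.49) -> (-0.652,-65.04) [heading=330, draw]
  LT 30: heading 330 -> 0
  -- iteration 6/6 --
  PD: pen down
  FD 13.1: (-0.652,-65.04) -> (12.448,-65.04) [heading=0, draw]
  LT 30: heading 0 -> 30
]
FD 8.7: (12.448,-65.04) -> (19.982,-60.69) [heading=30, draw]
PD: pen down
LT 30: heading 30 -> 60
LT 150: heading 60 -> 210
Final: pos=(19.982,-60.69), heading=210, 8 segment(s) drawn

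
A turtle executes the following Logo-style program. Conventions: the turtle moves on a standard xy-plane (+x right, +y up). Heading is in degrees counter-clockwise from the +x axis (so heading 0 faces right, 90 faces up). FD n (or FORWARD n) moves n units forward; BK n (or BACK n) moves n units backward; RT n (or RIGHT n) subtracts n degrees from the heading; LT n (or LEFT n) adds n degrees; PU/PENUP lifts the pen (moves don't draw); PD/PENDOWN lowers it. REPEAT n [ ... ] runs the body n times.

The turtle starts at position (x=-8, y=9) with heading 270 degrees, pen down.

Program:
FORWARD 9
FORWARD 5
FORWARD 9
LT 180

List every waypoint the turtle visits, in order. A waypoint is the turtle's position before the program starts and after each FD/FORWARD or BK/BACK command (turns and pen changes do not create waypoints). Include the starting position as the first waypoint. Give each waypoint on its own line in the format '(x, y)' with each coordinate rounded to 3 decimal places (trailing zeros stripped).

Answer: (-8, 9)
(-8, 0)
(-8, -5)
(-8, -14)

Derivation:
Executing turtle program step by step:
Start: pos=(-8,9), heading=270, pen down
FD 9: (-8,9) -> (-8,0) [heading=270, draw]
FD 5: (-8,0) -> (-8,-5) [heading=270, draw]
FD 9: (-8,-5) -> (-8,-14) [heading=270, draw]
LT 180: heading 270 -> 90
Final: pos=(-8,-14), heading=90, 3 segment(s) drawn
Waypoints (4 total):
(-8, 9)
(-8, 0)
(-8, -5)
(-8, -14)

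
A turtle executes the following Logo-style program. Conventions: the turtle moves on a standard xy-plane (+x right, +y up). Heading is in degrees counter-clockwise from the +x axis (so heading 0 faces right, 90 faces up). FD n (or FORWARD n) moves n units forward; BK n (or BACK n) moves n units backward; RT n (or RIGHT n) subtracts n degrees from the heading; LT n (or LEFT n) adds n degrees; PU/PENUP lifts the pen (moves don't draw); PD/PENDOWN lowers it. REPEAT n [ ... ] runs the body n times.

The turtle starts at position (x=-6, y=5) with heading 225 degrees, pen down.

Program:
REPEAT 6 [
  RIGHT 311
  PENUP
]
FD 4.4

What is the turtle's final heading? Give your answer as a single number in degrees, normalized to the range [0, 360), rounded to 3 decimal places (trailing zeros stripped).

Executing turtle program step by step:
Start: pos=(-6,5), heading=225, pen down
REPEAT 6 [
  -- iteration 1/6 --
  RT 311: heading 225 -> 274
  PU: pen up
  -- iteration 2/6 --
  RT 311: heading 274 -> 323
  PU: pen up
  -- iteration 3/6 --
  RT 311: heading 323 -> 12
  PU: pen up
  -- iteration 4/6 --
  RT 311: heading 12 -> 61
  PU: pen up
  -- iteration 5/6 --
  RT 311: heading 61 -> 110
  PU: pen up
  -- iteration 6/6 --
  RT 311: heading 110 -> 159
  PU: pen up
]
FD 4.4: (-6,5) -> (-10.108,6.577) [heading=159, move]
Final: pos=(-10.108,6.577), heading=159, 0 segment(s) drawn

Answer: 159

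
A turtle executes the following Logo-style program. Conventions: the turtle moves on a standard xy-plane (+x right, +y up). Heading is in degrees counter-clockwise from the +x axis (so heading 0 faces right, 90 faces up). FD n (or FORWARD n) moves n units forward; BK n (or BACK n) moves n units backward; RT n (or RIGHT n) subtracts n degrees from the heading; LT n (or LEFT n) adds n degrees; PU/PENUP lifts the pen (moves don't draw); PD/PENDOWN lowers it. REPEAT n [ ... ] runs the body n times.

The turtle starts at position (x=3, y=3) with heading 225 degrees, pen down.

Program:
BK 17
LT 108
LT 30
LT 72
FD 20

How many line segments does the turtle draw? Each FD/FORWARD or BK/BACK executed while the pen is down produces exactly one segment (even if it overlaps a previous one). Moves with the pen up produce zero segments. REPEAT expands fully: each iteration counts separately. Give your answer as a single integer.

Answer: 2

Derivation:
Executing turtle program step by step:
Start: pos=(3,3), heading=225, pen down
BK 17: (3,3) -> (15.021,15.021) [heading=225, draw]
LT 108: heading 225 -> 333
LT 30: heading 333 -> 3
LT 72: heading 3 -> 75
FD 20: (15.021,15.021) -> (20.197,34.339) [heading=75, draw]
Final: pos=(20.197,34.339), heading=75, 2 segment(s) drawn
Segments drawn: 2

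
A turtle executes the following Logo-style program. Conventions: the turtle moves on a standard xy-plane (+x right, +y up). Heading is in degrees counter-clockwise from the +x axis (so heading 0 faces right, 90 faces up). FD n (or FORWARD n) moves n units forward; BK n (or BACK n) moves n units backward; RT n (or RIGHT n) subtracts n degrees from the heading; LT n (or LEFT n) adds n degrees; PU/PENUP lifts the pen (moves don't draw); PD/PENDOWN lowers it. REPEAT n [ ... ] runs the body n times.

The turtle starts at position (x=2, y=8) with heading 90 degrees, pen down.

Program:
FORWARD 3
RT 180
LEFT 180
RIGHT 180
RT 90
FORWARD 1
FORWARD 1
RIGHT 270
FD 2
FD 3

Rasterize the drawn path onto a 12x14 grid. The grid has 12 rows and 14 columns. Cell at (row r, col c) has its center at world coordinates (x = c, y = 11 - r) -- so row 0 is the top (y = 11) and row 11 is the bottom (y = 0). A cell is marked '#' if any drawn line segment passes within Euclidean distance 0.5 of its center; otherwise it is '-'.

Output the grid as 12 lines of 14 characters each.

Segment 0: (2,8) -> (2,11)
Segment 1: (2,11) -> (1,11)
Segment 2: (1,11) -> (0,11)
Segment 3: (0,11) -> (0,9)
Segment 4: (0,9) -> (0,6)

Answer: ###-----------
#-#-----------
#-#-----------
#-#-----------
#-------------
#-------------
--------------
--------------
--------------
--------------
--------------
--------------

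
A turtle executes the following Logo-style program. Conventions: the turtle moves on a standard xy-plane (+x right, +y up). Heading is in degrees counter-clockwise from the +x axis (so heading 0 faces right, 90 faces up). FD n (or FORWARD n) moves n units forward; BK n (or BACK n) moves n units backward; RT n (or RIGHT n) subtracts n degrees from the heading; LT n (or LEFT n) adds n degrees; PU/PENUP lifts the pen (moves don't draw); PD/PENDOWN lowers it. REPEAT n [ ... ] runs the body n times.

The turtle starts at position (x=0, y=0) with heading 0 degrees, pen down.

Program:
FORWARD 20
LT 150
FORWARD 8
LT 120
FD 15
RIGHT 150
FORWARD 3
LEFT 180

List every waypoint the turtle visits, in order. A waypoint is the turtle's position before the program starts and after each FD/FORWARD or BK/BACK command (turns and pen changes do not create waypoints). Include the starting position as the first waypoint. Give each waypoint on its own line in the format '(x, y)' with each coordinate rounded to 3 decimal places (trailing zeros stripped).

Answer: (0, 0)
(20, 0)
(13.072, 4)
(13.072, -11)
(11.572, -8.402)

Derivation:
Executing turtle program step by step:
Start: pos=(0,0), heading=0, pen down
FD 20: (0,0) -> (20,0) [heading=0, draw]
LT 150: heading 0 -> 150
FD 8: (20,0) -> (13.072,4) [heading=150, draw]
LT 120: heading 150 -> 270
FD 15: (13.072,4) -> (13.072,-11) [heading=270, draw]
RT 150: heading 270 -> 120
FD 3: (13.072,-11) -> (11.572,-8.402) [heading=120, draw]
LT 180: heading 120 -> 300
Final: pos=(11.572,-8.402), heading=300, 4 segment(s) drawn
Waypoints (5 total):
(0, 0)
(20, 0)
(13.072, 4)
(13.072, -11)
(11.572, -8.402)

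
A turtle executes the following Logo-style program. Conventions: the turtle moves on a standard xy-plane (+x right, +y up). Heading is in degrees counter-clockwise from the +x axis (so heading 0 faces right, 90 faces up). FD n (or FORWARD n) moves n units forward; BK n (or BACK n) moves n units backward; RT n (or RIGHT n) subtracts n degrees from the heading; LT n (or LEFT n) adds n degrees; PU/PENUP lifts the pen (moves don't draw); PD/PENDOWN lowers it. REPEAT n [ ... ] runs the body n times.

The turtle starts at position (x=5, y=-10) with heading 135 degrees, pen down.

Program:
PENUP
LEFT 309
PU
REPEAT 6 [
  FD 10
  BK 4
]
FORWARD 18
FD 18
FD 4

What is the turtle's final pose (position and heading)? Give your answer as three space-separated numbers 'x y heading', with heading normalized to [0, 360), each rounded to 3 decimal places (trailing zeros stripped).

Answer: 12.944 65.584 84

Derivation:
Executing turtle program step by step:
Start: pos=(5,-10), heading=135, pen down
PU: pen up
LT 309: heading 135 -> 84
PU: pen up
REPEAT 6 [
  -- iteration 1/6 --
  FD 10: (5,-10) -> (6.045,-0.055) [heading=84, move]
  BK 4: (6.045,-0.055) -> (5.627,-4.033) [heading=84, move]
  -- iteration 2/6 --
  FD 10: (5.627,-4.033) -> (6.672,5.912) [heading=84, move]
  BK 4: (6.672,5.912) -> (6.254,1.934) [heading=84, move]
  -- iteration 3/6 --
  FD 10: (6.254,1.934) -> (7.3,11.879) [heading=84, move]
  BK 4: (7.3,11.879) -> (6.882,7.901) [heading=84, move]
  -- iteration 4/6 --
  FD 10: (6.882,7.901) -> (7.927,17.847) [heading=84, move]
  BK 4: (7.927,17.847) -> (7.509,13.869) [heading=84, move]
  -- iteration 5/6 --
  FD 10: (7.509,13.869) -> (8.554,23.814) [heading=84, move]
  BK 4: (8.554,23.814) -> (8.136,19.836) [heading=84, move]
  -- iteration 6/6 --
  FD 10: (8.136,19.836) -> (9.181,29.781) [heading=84, move]
  BK 4: (9.181,29.781) -> (8.763,25.803) [heading=84, move]
]
FD 18: (8.763,25.803) -> (10.645,43.704) [heading=84, move]
FD 18: (10.645,43.704) -> (12.526,61.606) [heading=84, move]
FD 4: (12.526,61.606) -> (12.944,65.584) [heading=84, move]
Final: pos=(12.944,65.584), heading=84, 0 segment(s) drawn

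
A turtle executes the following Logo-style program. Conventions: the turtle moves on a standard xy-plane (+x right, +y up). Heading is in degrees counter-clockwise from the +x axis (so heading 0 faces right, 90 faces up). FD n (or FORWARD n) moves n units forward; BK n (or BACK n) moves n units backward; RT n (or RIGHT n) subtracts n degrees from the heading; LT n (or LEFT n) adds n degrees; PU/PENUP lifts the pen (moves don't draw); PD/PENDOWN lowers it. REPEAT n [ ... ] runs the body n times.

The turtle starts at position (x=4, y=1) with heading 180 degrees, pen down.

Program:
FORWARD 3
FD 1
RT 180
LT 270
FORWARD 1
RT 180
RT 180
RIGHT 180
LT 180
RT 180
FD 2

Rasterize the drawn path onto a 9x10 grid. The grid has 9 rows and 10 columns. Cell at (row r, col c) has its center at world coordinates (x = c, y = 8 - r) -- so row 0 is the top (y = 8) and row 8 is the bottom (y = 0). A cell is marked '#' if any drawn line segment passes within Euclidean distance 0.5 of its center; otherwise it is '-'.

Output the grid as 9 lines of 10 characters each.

Answer: ----------
----------
----------
----------
----------
----------
#---------
#####-----
#---------

Derivation:
Segment 0: (4,1) -> (1,1)
Segment 1: (1,1) -> (0,1)
Segment 2: (0,1) -> (-0,0)
Segment 3: (-0,0) -> (-0,2)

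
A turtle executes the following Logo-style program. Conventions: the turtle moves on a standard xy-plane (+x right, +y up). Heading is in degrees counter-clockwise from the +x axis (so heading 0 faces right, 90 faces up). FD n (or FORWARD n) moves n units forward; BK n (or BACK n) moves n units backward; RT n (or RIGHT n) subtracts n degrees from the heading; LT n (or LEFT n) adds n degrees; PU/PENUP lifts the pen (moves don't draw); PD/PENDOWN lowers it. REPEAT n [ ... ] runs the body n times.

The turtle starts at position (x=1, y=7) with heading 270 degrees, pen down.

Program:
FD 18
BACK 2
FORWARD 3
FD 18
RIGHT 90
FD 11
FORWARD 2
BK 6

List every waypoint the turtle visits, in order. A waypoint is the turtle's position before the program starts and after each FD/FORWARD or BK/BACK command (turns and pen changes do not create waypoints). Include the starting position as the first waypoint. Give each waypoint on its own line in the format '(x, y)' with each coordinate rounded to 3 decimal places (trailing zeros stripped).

Executing turtle program step by step:
Start: pos=(1,7), heading=270, pen down
FD 18: (1,7) -> (1,-11) [heading=270, draw]
BK 2: (1,-11) -> (1,-9) [heading=270, draw]
FD 3: (1,-9) -> (1,-12) [heading=270, draw]
FD 18: (1,-12) -> (1,-30) [heading=270, draw]
RT 90: heading 270 -> 180
FD 11: (1,-30) -> (-10,-30) [heading=180, draw]
FD 2: (-10,-30) -> (-12,-30) [heading=180, draw]
BK 6: (-12,-30) -> (-6,-30) [heading=180, draw]
Final: pos=(-6,-30), heading=180, 7 segment(s) drawn
Waypoints (8 total):
(1, 7)
(1, -11)
(1, -9)
(1, -12)
(1, -30)
(-10, -30)
(-12, -30)
(-6, -30)

Answer: (1, 7)
(1, -11)
(1, -9)
(1, -12)
(1, -30)
(-10, -30)
(-12, -30)
(-6, -30)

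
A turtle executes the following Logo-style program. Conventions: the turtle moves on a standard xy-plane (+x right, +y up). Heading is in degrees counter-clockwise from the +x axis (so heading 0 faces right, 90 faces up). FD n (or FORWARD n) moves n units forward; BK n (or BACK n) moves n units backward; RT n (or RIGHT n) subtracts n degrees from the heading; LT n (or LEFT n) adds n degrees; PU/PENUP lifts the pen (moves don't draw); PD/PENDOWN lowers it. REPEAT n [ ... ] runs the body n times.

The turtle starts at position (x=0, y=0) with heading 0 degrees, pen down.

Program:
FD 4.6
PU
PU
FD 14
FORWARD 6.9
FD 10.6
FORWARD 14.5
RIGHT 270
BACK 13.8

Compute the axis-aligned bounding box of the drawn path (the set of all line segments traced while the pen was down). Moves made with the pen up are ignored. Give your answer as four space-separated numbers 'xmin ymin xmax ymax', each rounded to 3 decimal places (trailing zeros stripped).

Executing turtle program step by step:
Start: pos=(0,0), heading=0, pen down
FD 4.6: (0,0) -> (4.6,0) [heading=0, draw]
PU: pen up
PU: pen up
FD 14: (4.6,0) -> (18.6,0) [heading=0, move]
FD 6.9: (18.6,0) -> (25.5,0) [heading=0, move]
FD 10.6: (25.5,0) -> (36.1,0) [heading=0, move]
FD 14.5: (36.1,0) -> (50.6,0) [heading=0, move]
RT 270: heading 0 -> 90
BK 13.8: (50.6,0) -> (50.6,-13.8) [heading=90, move]
Final: pos=(50.6,-13.8), heading=90, 1 segment(s) drawn

Segment endpoints: x in {0, 4.6}, y in {0}
xmin=0, ymin=0, xmax=4.6, ymax=0

Answer: 0 0 4.6 0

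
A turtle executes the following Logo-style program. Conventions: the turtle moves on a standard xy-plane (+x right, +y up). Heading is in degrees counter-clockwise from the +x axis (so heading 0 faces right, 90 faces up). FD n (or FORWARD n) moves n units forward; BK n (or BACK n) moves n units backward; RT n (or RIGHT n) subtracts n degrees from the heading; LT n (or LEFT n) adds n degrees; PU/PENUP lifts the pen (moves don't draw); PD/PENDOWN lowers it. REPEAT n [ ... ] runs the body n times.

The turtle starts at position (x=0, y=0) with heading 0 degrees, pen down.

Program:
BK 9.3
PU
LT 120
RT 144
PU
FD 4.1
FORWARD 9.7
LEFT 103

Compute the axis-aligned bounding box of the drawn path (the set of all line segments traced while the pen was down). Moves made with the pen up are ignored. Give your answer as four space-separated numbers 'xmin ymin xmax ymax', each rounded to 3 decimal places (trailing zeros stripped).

Answer: -9.3 0 0 0

Derivation:
Executing turtle program step by step:
Start: pos=(0,0), heading=0, pen down
BK 9.3: (0,0) -> (-9.3,0) [heading=0, draw]
PU: pen up
LT 120: heading 0 -> 120
RT 144: heading 120 -> 336
PU: pen up
FD 4.1: (-9.3,0) -> (-5.554,-1.668) [heading=336, move]
FD 9.7: (-5.554,-1.668) -> (3.307,-5.613) [heading=336, move]
LT 103: heading 336 -> 79
Final: pos=(3.307,-5.613), heading=79, 1 segment(s) drawn

Segment endpoints: x in {-9.3, 0}, y in {0}
xmin=-9.3, ymin=0, xmax=0, ymax=0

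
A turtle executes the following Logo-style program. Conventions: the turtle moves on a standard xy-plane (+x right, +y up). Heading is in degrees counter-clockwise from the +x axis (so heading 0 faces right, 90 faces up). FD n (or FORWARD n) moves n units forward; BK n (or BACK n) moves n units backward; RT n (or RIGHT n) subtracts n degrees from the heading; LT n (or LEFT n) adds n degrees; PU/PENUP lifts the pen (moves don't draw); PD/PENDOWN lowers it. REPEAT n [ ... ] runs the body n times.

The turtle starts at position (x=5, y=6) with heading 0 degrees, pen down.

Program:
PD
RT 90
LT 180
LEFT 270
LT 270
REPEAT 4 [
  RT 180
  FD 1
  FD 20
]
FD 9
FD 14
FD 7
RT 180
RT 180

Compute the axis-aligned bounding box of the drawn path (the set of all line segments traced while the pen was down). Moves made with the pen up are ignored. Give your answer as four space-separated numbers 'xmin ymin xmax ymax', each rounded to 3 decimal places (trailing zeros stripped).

Executing turtle program step by step:
Start: pos=(5,6), heading=0, pen down
PD: pen down
RT 90: heading 0 -> 270
LT 180: heading 270 -> 90
LT 270: heading 90 -> 0
LT 270: heading 0 -> 270
REPEAT 4 [
  -- iteration 1/4 --
  RT 180: heading 270 -> 90
  FD 1: (5,6) -> (5,7) [heading=90, draw]
  FD 20: (5,7) -> (5,27) [heading=90, draw]
  -- iteration 2/4 --
  RT 180: heading 90 -> 270
  FD 1: (5,27) -> (5,26) [heading=270, draw]
  FD 20: (5,26) -> (5,6) [heading=270, draw]
  -- iteration 3/4 --
  RT 180: heading 270 -> 90
  FD 1: (5,6) -> (5,7) [heading=90, draw]
  FD 20: (5,7) -> (5,27) [heading=90, draw]
  -- iteration 4/4 --
  RT 180: heading 90 -> 270
  FD 1: (5,27) -> (5,26) [heading=270, draw]
  FD 20: (5,26) -> (5,6) [heading=270, draw]
]
FD 9: (5,6) -> (5,-3) [heading=270, draw]
FD 14: (5,-3) -> (5,-17) [heading=270, draw]
FD 7: (5,-17) -> (5,-24) [heading=270, draw]
RT 180: heading 270 -> 90
RT 180: heading 90 -> 270
Final: pos=(5,-24), heading=270, 11 segment(s) drawn

Segment endpoints: x in {5, 5, 5, 5, 5, 5}, y in {-24, -17, -3, 6, 7, 26, 27}
xmin=5, ymin=-24, xmax=5, ymax=27

Answer: 5 -24 5 27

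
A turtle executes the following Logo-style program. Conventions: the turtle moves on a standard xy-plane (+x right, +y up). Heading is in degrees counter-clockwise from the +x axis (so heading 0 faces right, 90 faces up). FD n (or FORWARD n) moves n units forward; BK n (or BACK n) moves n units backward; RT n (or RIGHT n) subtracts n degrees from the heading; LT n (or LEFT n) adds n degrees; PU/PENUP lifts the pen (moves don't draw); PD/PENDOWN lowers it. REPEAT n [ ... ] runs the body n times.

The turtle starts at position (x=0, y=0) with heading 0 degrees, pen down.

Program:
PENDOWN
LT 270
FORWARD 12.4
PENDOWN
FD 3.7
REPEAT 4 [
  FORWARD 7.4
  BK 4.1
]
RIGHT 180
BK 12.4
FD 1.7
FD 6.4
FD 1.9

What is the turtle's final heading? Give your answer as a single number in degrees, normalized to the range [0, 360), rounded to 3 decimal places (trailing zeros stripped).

Executing turtle program step by step:
Start: pos=(0,0), heading=0, pen down
PD: pen down
LT 270: heading 0 -> 270
FD 12.4: (0,0) -> (0,-12.4) [heading=270, draw]
PD: pen down
FD 3.7: (0,-12.4) -> (0,-16.1) [heading=270, draw]
REPEAT 4 [
  -- iteration 1/4 --
  FD 7.4: (0,-16.1) -> (0,-23.5) [heading=270, draw]
  BK 4.1: (0,-23.5) -> (0,-19.4) [heading=270, draw]
  -- iteration 2/4 --
  FD 7.4: (0,-19.4) -> (0,-26.8) [heading=270, draw]
  BK 4.1: (0,-26.8) -> (0,-22.7) [heading=270, draw]
  -- iteration 3/4 --
  FD 7.4: (0,-22.7) -> (0,-30.1) [heading=270, draw]
  BK 4.1: (0,-30.1) -> (0,-26) [heading=270, draw]
  -- iteration 4/4 --
  FD 7.4: (0,-26) -> (0,-33.4) [heading=270, draw]
  BK 4.1: (0,-33.4) -> (0,-29.3) [heading=270, draw]
]
RT 180: heading 270 -> 90
BK 12.4: (0,-29.3) -> (0,-41.7) [heading=90, draw]
FD 1.7: (0,-41.7) -> (0,-40) [heading=90, draw]
FD 6.4: (0,-40) -> (0,-33.6) [heading=90, draw]
FD 1.9: (0,-33.6) -> (0,-31.7) [heading=90, draw]
Final: pos=(0,-31.7), heading=90, 14 segment(s) drawn

Answer: 90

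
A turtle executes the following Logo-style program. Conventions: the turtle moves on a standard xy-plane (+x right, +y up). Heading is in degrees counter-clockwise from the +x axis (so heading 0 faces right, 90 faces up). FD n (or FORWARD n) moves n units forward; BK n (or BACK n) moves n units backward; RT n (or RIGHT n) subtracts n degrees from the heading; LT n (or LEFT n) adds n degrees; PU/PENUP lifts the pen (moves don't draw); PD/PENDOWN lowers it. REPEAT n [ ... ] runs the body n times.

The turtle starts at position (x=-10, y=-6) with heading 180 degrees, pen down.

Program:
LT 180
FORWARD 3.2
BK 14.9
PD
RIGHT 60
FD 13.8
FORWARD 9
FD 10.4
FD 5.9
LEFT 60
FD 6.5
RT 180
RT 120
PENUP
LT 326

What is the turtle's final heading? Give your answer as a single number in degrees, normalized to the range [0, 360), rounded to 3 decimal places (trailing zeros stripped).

Answer: 26

Derivation:
Executing turtle program step by step:
Start: pos=(-10,-6), heading=180, pen down
LT 180: heading 180 -> 0
FD 3.2: (-10,-6) -> (-6.8,-6) [heading=0, draw]
BK 14.9: (-6.8,-6) -> (-21.7,-6) [heading=0, draw]
PD: pen down
RT 60: heading 0 -> 300
FD 13.8: (-21.7,-6) -> (-14.8,-17.951) [heading=300, draw]
FD 9: (-14.8,-17.951) -> (-10.3,-25.745) [heading=300, draw]
FD 10.4: (-10.3,-25.745) -> (-5.1,-34.752) [heading=300, draw]
FD 5.9: (-5.1,-34.752) -> (-2.15,-39.862) [heading=300, draw]
LT 60: heading 300 -> 0
FD 6.5: (-2.15,-39.862) -> (4.35,-39.862) [heading=0, draw]
RT 180: heading 0 -> 180
RT 120: heading 180 -> 60
PU: pen up
LT 326: heading 60 -> 26
Final: pos=(4.35,-39.862), heading=26, 7 segment(s) drawn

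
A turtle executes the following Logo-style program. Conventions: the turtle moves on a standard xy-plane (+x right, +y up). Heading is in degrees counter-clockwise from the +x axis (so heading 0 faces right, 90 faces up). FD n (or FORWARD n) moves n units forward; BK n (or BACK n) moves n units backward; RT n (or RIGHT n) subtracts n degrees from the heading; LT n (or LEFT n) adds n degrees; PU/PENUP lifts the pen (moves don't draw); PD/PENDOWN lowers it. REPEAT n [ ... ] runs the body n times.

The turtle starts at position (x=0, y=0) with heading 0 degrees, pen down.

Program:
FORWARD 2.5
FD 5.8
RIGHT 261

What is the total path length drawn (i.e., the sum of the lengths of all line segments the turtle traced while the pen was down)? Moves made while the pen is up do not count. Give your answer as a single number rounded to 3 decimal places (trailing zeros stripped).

Executing turtle program step by step:
Start: pos=(0,0), heading=0, pen down
FD 2.5: (0,0) -> (2.5,0) [heading=0, draw]
FD 5.8: (2.5,0) -> (8.3,0) [heading=0, draw]
RT 261: heading 0 -> 99
Final: pos=(8.3,0), heading=99, 2 segment(s) drawn

Segment lengths:
  seg 1: (0,0) -> (2.5,0), length = 2.5
  seg 2: (2.5,0) -> (8.3,0), length = 5.8
Total = 8.3

Answer: 8.3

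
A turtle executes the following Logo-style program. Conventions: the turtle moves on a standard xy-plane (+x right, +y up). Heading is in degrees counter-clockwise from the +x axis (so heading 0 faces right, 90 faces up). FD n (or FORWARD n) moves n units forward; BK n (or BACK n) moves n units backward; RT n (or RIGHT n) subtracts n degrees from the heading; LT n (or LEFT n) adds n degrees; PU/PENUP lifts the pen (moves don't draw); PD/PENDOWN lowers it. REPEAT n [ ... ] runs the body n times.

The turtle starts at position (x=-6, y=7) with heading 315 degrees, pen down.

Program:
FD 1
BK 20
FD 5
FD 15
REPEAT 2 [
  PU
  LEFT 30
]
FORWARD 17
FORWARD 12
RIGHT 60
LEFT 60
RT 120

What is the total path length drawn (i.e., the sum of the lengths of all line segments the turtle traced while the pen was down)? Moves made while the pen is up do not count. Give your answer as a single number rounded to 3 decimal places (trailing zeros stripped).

Executing turtle program step by step:
Start: pos=(-6,7), heading=315, pen down
FD 1: (-6,7) -> (-5.293,6.293) [heading=315, draw]
BK 20: (-5.293,6.293) -> (-19.435,20.435) [heading=315, draw]
FD 5: (-19.435,20.435) -> (-15.899,16.899) [heading=315, draw]
FD 15: (-15.899,16.899) -> (-5.293,6.293) [heading=315, draw]
REPEAT 2 [
  -- iteration 1/2 --
  PU: pen up
  LT 30: heading 315 -> 345
  -- iteration 2/2 --
  PU: pen up
  LT 30: heading 345 -> 15
]
FD 17: (-5.293,6.293) -> (11.128,10.693) [heading=15, move]
FD 12: (11.128,10.693) -> (22.719,13.799) [heading=15, move]
RT 60: heading 15 -> 315
LT 60: heading 315 -> 15
RT 120: heading 15 -> 255
Final: pos=(22.719,13.799), heading=255, 4 segment(s) drawn

Segment lengths:
  seg 1: (-6,7) -> (-5.293,6.293), length = 1
  seg 2: (-5.293,6.293) -> (-19.435,20.435), length = 20
  seg 3: (-19.435,20.435) -> (-15.899,16.899), length = 5
  seg 4: (-15.899,16.899) -> (-5.293,6.293), length = 15
Total = 41

Answer: 41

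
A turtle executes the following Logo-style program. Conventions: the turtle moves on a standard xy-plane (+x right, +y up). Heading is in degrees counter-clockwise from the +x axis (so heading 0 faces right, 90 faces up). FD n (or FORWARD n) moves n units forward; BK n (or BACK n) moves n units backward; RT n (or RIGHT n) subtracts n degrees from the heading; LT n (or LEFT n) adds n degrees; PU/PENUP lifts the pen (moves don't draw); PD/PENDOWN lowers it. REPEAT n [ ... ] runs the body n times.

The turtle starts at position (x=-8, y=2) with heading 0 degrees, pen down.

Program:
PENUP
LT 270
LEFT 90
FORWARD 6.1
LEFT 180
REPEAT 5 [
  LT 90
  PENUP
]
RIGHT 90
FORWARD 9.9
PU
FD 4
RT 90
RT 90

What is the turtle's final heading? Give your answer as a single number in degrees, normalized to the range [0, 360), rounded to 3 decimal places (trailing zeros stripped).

Answer: 0

Derivation:
Executing turtle program step by step:
Start: pos=(-8,2), heading=0, pen down
PU: pen up
LT 270: heading 0 -> 270
LT 90: heading 270 -> 0
FD 6.1: (-8,2) -> (-1.9,2) [heading=0, move]
LT 180: heading 0 -> 180
REPEAT 5 [
  -- iteration 1/5 --
  LT 90: heading 180 -> 270
  PU: pen up
  -- iteration 2/5 --
  LT 90: heading 270 -> 0
  PU: pen up
  -- iteration 3/5 --
  LT 90: heading 0 -> 90
  PU: pen up
  -- iteration 4/5 --
  LT 90: heading 90 -> 180
  PU: pen up
  -- iteration 5/5 --
  LT 90: heading 180 -> 270
  PU: pen up
]
RT 90: heading 270 -> 180
FD 9.9: (-1.9,2) -> (-11.8,2) [heading=180, move]
PU: pen up
FD 4: (-11.8,2) -> (-15.8,2) [heading=180, move]
RT 90: heading 180 -> 90
RT 90: heading 90 -> 0
Final: pos=(-15.8,2), heading=0, 0 segment(s) drawn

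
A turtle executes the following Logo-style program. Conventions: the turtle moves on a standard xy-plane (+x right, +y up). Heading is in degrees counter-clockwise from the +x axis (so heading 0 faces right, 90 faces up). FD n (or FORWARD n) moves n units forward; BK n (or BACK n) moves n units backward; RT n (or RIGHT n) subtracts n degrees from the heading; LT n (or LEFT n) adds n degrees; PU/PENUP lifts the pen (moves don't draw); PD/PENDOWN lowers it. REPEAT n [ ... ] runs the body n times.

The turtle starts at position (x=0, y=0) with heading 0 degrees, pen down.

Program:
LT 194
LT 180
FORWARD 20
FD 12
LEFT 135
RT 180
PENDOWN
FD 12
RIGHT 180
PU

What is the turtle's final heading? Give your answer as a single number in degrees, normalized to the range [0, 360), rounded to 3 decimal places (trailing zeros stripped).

Answer: 149

Derivation:
Executing turtle program step by step:
Start: pos=(0,0), heading=0, pen down
LT 194: heading 0 -> 194
LT 180: heading 194 -> 14
FD 20: (0,0) -> (19.406,4.838) [heading=14, draw]
FD 12: (19.406,4.838) -> (31.049,7.742) [heading=14, draw]
LT 135: heading 14 -> 149
RT 180: heading 149 -> 329
PD: pen down
FD 12: (31.049,7.742) -> (41.335,1.561) [heading=329, draw]
RT 180: heading 329 -> 149
PU: pen up
Final: pos=(41.335,1.561), heading=149, 3 segment(s) drawn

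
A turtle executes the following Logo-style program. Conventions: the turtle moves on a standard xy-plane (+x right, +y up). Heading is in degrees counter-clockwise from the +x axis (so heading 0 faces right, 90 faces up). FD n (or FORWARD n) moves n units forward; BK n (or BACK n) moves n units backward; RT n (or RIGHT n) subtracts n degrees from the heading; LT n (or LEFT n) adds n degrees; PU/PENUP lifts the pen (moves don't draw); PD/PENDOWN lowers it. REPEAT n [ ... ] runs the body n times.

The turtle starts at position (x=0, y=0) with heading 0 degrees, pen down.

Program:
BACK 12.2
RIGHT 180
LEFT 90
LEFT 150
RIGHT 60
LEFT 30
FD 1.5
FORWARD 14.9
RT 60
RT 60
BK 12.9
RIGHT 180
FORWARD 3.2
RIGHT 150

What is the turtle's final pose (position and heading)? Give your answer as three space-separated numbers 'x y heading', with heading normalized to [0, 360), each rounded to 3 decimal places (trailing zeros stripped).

Answer: 2.003 24.3 300

Derivation:
Executing turtle program step by step:
Start: pos=(0,0), heading=0, pen down
BK 12.2: (0,0) -> (-12.2,0) [heading=0, draw]
RT 180: heading 0 -> 180
LT 90: heading 180 -> 270
LT 150: heading 270 -> 60
RT 60: heading 60 -> 0
LT 30: heading 0 -> 30
FD 1.5: (-12.2,0) -> (-10.901,0.75) [heading=30, draw]
FD 14.9: (-10.901,0.75) -> (2.003,8.2) [heading=30, draw]
RT 60: heading 30 -> 330
RT 60: heading 330 -> 270
BK 12.9: (2.003,8.2) -> (2.003,21.1) [heading=270, draw]
RT 180: heading 270 -> 90
FD 3.2: (2.003,21.1) -> (2.003,24.3) [heading=90, draw]
RT 150: heading 90 -> 300
Final: pos=(2.003,24.3), heading=300, 5 segment(s) drawn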